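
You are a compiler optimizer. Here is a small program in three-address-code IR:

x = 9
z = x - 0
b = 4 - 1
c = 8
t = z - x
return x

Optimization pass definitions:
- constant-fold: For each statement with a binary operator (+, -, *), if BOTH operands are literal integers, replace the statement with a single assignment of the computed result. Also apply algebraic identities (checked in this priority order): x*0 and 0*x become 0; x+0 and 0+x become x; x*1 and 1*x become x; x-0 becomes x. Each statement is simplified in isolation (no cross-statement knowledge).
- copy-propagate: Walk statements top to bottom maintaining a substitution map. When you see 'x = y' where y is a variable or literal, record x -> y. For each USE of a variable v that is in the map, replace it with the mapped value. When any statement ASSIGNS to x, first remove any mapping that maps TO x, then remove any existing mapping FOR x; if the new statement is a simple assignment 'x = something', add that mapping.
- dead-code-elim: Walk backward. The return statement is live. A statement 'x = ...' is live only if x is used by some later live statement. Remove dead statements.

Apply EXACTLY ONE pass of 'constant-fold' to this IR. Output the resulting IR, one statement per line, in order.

Applying constant-fold statement-by-statement:
  [1] x = 9  (unchanged)
  [2] z = x - 0  -> z = x
  [3] b = 4 - 1  -> b = 3
  [4] c = 8  (unchanged)
  [5] t = z - x  (unchanged)
  [6] return x  (unchanged)
Result (6 stmts):
  x = 9
  z = x
  b = 3
  c = 8
  t = z - x
  return x

Answer: x = 9
z = x
b = 3
c = 8
t = z - x
return x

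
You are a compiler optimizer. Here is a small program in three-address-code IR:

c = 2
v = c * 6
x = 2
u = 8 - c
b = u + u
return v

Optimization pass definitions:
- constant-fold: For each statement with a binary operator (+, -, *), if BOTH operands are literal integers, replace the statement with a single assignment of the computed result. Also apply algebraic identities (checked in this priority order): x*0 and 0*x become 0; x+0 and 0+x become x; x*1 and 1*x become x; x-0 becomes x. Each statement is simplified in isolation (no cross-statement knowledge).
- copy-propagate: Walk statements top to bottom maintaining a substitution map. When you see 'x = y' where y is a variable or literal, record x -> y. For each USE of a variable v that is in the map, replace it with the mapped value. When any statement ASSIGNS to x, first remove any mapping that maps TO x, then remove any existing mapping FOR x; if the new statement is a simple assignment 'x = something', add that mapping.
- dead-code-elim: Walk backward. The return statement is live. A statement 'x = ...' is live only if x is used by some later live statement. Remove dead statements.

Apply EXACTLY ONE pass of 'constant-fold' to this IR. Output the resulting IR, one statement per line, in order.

Answer: c = 2
v = c * 6
x = 2
u = 8 - c
b = u + u
return v

Derivation:
Applying constant-fold statement-by-statement:
  [1] c = 2  (unchanged)
  [2] v = c * 6  (unchanged)
  [3] x = 2  (unchanged)
  [4] u = 8 - c  (unchanged)
  [5] b = u + u  (unchanged)
  [6] return v  (unchanged)
Result (6 stmts):
  c = 2
  v = c * 6
  x = 2
  u = 8 - c
  b = u + u
  return v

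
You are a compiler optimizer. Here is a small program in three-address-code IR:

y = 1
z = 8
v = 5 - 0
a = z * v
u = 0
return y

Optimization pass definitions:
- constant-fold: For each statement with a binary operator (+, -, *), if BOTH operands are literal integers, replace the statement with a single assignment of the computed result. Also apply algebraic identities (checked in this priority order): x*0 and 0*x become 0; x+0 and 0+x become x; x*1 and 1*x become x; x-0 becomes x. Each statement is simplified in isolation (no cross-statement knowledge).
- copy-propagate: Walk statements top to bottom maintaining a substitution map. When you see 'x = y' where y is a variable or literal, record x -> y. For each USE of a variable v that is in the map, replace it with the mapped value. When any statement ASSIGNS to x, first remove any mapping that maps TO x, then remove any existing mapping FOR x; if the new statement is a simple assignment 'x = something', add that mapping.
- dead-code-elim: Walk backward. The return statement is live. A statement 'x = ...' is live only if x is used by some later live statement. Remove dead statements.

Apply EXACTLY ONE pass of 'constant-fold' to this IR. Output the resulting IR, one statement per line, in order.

Answer: y = 1
z = 8
v = 5
a = z * v
u = 0
return y

Derivation:
Applying constant-fold statement-by-statement:
  [1] y = 1  (unchanged)
  [2] z = 8  (unchanged)
  [3] v = 5 - 0  -> v = 5
  [4] a = z * v  (unchanged)
  [5] u = 0  (unchanged)
  [6] return y  (unchanged)
Result (6 stmts):
  y = 1
  z = 8
  v = 5
  a = z * v
  u = 0
  return y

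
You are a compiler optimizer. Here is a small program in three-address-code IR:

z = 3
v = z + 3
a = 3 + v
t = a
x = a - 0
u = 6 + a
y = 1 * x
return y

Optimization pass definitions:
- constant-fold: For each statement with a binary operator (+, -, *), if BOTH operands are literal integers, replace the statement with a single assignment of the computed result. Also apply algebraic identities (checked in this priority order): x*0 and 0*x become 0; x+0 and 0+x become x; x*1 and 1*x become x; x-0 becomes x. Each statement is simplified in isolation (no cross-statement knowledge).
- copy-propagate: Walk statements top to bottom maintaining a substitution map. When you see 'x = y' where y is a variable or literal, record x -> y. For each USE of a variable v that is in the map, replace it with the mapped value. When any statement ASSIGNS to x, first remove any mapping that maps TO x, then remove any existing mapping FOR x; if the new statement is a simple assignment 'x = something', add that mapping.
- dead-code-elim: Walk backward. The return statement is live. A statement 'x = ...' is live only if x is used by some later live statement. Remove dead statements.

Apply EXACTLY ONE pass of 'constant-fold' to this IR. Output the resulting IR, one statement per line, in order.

Answer: z = 3
v = z + 3
a = 3 + v
t = a
x = a
u = 6 + a
y = x
return y

Derivation:
Applying constant-fold statement-by-statement:
  [1] z = 3  (unchanged)
  [2] v = z + 3  (unchanged)
  [3] a = 3 + v  (unchanged)
  [4] t = a  (unchanged)
  [5] x = a - 0  -> x = a
  [6] u = 6 + a  (unchanged)
  [7] y = 1 * x  -> y = x
  [8] return y  (unchanged)
Result (8 stmts):
  z = 3
  v = z + 3
  a = 3 + v
  t = a
  x = a
  u = 6 + a
  y = x
  return y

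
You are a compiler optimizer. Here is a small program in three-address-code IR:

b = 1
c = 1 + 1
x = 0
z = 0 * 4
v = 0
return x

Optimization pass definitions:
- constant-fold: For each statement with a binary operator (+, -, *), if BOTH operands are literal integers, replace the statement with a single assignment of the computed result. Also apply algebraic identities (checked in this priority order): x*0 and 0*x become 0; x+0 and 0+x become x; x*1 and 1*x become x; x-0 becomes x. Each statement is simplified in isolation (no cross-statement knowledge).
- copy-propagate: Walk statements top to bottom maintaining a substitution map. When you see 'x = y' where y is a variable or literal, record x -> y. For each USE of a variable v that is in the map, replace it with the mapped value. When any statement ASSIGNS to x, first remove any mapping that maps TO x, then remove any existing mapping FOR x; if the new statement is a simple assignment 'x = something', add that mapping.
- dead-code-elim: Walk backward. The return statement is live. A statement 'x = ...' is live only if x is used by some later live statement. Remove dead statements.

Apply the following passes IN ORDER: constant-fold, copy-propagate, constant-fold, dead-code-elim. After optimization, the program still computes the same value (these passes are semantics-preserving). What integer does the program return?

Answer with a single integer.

Answer: 0

Derivation:
Initial IR:
  b = 1
  c = 1 + 1
  x = 0
  z = 0 * 4
  v = 0
  return x
After constant-fold (6 stmts):
  b = 1
  c = 2
  x = 0
  z = 0
  v = 0
  return x
After copy-propagate (6 stmts):
  b = 1
  c = 2
  x = 0
  z = 0
  v = 0
  return 0
After constant-fold (6 stmts):
  b = 1
  c = 2
  x = 0
  z = 0
  v = 0
  return 0
After dead-code-elim (1 stmts):
  return 0
Evaluate:
  b = 1  =>  b = 1
  c = 1 + 1  =>  c = 2
  x = 0  =>  x = 0
  z = 0 * 4  =>  z = 0
  v = 0  =>  v = 0
  return x = 0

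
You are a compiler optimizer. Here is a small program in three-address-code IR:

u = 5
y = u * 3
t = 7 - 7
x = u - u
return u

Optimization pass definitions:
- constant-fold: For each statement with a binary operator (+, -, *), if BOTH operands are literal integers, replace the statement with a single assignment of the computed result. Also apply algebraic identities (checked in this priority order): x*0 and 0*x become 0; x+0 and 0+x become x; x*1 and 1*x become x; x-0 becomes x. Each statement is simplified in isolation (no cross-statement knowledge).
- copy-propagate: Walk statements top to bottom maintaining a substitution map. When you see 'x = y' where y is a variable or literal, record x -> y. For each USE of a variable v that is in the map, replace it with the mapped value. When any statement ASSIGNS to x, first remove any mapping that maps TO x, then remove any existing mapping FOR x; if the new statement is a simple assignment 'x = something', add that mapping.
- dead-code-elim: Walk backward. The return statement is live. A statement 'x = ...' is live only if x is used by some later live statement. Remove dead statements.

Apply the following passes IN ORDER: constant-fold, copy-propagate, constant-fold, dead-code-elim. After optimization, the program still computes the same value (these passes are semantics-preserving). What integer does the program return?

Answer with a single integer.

Initial IR:
  u = 5
  y = u * 3
  t = 7 - 7
  x = u - u
  return u
After constant-fold (5 stmts):
  u = 5
  y = u * 3
  t = 0
  x = u - u
  return u
After copy-propagate (5 stmts):
  u = 5
  y = 5 * 3
  t = 0
  x = 5 - 5
  return 5
After constant-fold (5 stmts):
  u = 5
  y = 15
  t = 0
  x = 0
  return 5
After dead-code-elim (1 stmts):
  return 5
Evaluate:
  u = 5  =>  u = 5
  y = u * 3  =>  y = 15
  t = 7 - 7  =>  t = 0
  x = u - u  =>  x = 0
  return u = 5

Answer: 5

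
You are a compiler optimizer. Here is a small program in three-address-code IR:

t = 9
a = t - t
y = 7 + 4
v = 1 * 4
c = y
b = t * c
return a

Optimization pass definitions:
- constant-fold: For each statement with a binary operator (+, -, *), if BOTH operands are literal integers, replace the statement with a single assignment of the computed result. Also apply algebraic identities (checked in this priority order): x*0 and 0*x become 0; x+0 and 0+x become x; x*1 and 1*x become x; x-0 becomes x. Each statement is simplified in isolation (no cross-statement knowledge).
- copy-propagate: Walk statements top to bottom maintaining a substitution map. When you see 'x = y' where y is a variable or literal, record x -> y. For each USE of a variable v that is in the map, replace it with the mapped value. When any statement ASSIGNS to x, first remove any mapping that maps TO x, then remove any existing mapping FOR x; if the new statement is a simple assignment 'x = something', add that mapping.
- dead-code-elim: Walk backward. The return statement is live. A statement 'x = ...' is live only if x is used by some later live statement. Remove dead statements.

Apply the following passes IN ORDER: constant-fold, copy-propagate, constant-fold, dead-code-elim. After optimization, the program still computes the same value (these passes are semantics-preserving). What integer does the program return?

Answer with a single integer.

Answer: 0

Derivation:
Initial IR:
  t = 9
  a = t - t
  y = 7 + 4
  v = 1 * 4
  c = y
  b = t * c
  return a
After constant-fold (7 stmts):
  t = 9
  a = t - t
  y = 11
  v = 4
  c = y
  b = t * c
  return a
After copy-propagate (7 stmts):
  t = 9
  a = 9 - 9
  y = 11
  v = 4
  c = 11
  b = 9 * 11
  return a
After constant-fold (7 stmts):
  t = 9
  a = 0
  y = 11
  v = 4
  c = 11
  b = 99
  return a
After dead-code-elim (2 stmts):
  a = 0
  return a
Evaluate:
  t = 9  =>  t = 9
  a = t - t  =>  a = 0
  y = 7 + 4  =>  y = 11
  v = 1 * 4  =>  v = 4
  c = y  =>  c = 11
  b = t * c  =>  b = 99
  return a = 0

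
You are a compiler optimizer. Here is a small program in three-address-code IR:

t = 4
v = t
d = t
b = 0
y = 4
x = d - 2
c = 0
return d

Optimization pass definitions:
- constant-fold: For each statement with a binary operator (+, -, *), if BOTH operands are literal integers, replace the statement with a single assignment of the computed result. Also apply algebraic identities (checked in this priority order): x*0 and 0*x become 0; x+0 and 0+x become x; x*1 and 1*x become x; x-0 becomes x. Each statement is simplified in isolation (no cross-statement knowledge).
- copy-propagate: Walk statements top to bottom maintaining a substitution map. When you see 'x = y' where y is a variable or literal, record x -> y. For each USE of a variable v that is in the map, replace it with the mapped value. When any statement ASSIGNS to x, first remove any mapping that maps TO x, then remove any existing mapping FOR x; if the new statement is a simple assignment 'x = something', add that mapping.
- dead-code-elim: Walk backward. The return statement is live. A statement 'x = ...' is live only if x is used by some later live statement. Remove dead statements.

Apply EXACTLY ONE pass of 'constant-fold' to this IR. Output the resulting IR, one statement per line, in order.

Applying constant-fold statement-by-statement:
  [1] t = 4  (unchanged)
  [2] v = t  (unchanged)
  [3] d = t  (unchanged)
  [4] b = 0  (unchanged)
  [5] y = 4  (unchanged)
  [6] x = d - 2  (unchanged)
  [7] c = 0  (unchanged)
  [8] return d  (unchanged)
Result (8 stmts):
  t = 4
  v = t
  d = t
  b = 0
  y = 4
  x = d - 2
  c = 0
  return d

Answer: t = 4
v = t
d = t
b = 0
y = 4
x = d - 2
c = 0
return d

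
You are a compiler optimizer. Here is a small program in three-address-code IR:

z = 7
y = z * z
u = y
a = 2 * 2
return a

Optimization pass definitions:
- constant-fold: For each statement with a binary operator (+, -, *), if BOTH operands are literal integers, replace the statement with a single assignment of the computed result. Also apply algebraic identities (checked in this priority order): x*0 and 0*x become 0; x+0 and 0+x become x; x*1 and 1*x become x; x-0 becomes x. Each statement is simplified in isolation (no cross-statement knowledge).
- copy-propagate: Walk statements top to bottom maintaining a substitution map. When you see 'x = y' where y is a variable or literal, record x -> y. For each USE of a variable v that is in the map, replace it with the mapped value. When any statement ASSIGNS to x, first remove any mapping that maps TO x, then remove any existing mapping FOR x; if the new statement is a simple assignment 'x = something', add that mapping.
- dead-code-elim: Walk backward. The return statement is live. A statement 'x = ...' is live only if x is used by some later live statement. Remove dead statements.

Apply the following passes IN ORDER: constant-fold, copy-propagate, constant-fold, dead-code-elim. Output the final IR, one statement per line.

Initial IR:
  z = 7
  y = z * z
  u = y
  a = 2 * 2
  return a
After constant-fold (5 stmts):
  z = 7
  y = z * z
  u = y
  a = 4
  return a
After copy-propagate (5 stmts):
  z = 7
  y = 7 * 7
  u = y
  a = 4
  return 4
After constant-fold (5 stmts):
  z = 7
  y = 49
  u = y
  a = 4
  return 4
After dead-code-elim (1 stmts):
  return 4

Answer: return 4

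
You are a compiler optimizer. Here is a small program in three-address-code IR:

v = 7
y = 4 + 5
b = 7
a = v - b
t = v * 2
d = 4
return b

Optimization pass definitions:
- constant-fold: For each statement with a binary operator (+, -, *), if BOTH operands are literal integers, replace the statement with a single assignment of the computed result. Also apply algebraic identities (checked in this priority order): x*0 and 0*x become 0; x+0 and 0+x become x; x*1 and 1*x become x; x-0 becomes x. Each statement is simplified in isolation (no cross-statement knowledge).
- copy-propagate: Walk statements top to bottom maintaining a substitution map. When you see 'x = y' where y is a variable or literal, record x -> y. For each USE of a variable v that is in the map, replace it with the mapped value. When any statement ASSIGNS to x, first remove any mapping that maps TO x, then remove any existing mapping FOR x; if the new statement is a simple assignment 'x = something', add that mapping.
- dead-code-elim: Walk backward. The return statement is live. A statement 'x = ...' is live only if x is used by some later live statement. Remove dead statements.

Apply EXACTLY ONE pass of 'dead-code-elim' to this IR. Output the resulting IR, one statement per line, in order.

Applying dead-code-elim statement-by-statement:
  [7] return b  -> KEEP (return); live=['b']
  [6] d = 4  -> DEAD (d not live)
  [5] t = v * 2  -> DEAD (t not live)
  [4] a = v - b  -> DEAD (a not live)
  [3] b = 7  -> KEEP; live=[]
  [2] y = 4 + 5  -> DEAD (y not live)
  [1] v = 7  -> DEAD (v not live)
Result (2 stmts):
  b = 7
  return b

Answer: b = 7
return b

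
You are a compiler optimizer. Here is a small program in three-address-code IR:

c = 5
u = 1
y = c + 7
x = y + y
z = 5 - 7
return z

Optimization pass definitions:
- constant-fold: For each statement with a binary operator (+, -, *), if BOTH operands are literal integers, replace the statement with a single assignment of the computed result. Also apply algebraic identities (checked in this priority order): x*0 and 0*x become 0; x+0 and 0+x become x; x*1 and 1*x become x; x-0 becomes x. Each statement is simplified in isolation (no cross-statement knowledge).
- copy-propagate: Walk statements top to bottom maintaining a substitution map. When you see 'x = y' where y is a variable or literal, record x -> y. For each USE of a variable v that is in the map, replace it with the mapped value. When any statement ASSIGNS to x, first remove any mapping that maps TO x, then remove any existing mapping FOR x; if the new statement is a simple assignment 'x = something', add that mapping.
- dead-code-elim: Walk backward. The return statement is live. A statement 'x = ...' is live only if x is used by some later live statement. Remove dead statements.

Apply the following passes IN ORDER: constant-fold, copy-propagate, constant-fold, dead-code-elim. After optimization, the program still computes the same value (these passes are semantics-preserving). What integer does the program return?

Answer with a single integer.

Answer: -2

Derivation:
Initial IR:
  c = 5
  u = 1
  y = c + 7
  x = y + y
  z = 5 - 7
  return z
After constant-fold (6 stmts):
  c = 5
  u = 1
  y = c + 7
  x = y + y
  z = -2
  return z
After copy-propagate (6 stmts):
  c = 5
  u = 1
  y = 5 + 7
  x = y + y
  z = -2
  return -2
After constant-fold (6 stmts):
  c = 5
  u = 1
  y = 12
  x = y + y
  z = -2
  return -2
After dead-code-elim (1 stmts):
  return -2
Evaluate:
  c = 5  =>  c = 5
  u = 1  =>  u = 1
  y = c + 7  =>  y = 12
  x = y + y  =>  x = 24
  z = 5 - 7  =>  z = -2
  return z = -2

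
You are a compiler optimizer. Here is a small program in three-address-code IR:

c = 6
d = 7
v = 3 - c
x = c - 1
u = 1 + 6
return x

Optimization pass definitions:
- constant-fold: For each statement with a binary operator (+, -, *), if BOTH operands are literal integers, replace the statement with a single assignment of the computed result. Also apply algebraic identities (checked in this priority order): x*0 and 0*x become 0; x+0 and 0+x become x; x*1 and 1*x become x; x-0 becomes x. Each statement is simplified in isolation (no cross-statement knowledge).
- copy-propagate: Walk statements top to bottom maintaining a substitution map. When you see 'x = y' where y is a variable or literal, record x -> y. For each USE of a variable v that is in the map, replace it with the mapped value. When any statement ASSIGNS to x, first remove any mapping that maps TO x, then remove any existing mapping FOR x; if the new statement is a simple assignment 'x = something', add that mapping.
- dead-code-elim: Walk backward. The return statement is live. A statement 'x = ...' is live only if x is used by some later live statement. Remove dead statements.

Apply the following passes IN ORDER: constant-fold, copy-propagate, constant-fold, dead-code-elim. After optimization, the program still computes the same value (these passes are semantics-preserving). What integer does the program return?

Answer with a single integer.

Answer: 5

Derivation:
Initial IR:
  c = 6
  d = 7
  v = 3 - c
  x = c - 1
  u = 1 + 6
  return x
After constant-fold (6 stmts):
  c = 6
  d = 7
  v = 3 - c
  x = c - 1
  u = 7
  return x
After copy-propagate (6 stmts):
  c = 6
  d = 7
  v = 3 - 6
  x = 6 - 1
  u = 7
  return x
After constant-fold (6 stmts):
  c = 6
  d = 7
  v = -3
  x = 5
  u = 7
  return x
After dead-code-elim (2 stmts):
  x = 5
  return x
Evaluate:
  c = 6  =>  c = 6
  d = 7  =>  d = 7
  v = 3 - c  =>  v = -3
  x = c - 1  =>  x = 5
  u = 1 + 6  =>  u = 7
  return x = 5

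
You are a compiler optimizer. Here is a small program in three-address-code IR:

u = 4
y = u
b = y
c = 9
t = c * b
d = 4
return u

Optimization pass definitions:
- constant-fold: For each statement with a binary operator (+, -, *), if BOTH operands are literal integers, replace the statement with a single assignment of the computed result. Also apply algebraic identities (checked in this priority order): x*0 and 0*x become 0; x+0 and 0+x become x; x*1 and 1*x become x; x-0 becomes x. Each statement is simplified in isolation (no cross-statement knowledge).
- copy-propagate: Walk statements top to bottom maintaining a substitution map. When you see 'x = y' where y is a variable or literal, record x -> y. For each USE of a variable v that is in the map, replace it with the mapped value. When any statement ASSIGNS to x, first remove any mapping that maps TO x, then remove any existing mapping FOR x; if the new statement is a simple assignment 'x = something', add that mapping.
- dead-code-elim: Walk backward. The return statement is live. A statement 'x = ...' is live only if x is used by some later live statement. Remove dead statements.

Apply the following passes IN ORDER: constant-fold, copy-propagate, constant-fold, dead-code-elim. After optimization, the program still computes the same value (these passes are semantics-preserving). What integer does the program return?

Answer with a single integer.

Initial IR:
  u = 4
  y = u
  b = y
  c = 9
  t = c * b
  d = 4
  return u
After constant-fold (7 stmts):
  u = 4
  y = u
  b = y
  c = 9
  t = c * b
  d = 4
  return u
After copy-propagate (7 stmts):
  u = 4
  y = 4
  b = 4
  c = 9
  t = 9 * 4
  d = 4
  return 4
After constant-fold (7 stmts):
  u = 4
  y = 4
  b = 4
  c = 9
  t = 36
  d = 4
  return 4
After dead-code-elim (1 stmts):
  return 4
Evaluate:
  u = 4  =>  u = 4
  y = u  =>  y = 4
  b = y  =>  b = 4
  c = 9  =>  c = 9
  t = c * b  =>  t = 36
  d = 4  =>  d = 4
  return u = 4

Answer: 4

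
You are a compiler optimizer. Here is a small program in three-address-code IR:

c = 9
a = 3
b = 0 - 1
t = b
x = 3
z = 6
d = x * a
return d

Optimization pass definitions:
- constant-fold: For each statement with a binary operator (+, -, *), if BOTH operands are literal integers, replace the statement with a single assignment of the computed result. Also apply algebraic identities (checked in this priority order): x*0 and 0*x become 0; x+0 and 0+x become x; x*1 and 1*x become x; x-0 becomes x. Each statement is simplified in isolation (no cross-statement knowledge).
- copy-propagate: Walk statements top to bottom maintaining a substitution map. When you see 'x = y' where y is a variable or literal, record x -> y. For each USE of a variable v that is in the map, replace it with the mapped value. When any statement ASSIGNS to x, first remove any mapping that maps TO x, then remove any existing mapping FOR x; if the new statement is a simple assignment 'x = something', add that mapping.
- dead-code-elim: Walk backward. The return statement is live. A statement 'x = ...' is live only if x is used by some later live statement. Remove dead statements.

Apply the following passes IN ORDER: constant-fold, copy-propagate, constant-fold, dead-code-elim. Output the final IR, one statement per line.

Answer: d = 9
return d

Derivation:
Initial IR:
  c = 9
  a = 3
  b = 0 - 1
  t = b
  x = 3
  z = 6
  d = x * a
  return d
After constant-fold (8 stmts):
  c = 9
  a = 3
  b = -1
  t = b
  x = 3
  z = 6
  d = x * a
  return d
After copy-propagate (8 stmts):
  c = 9
  a = 3
  b = -1
  t = -1
  x = 3
  z = 6
  d = 3 * 3
  return d
After constant-fold (8 stmts):
  c = 9
  a = 3
  b = -1
  t = -1
  x = 3
  z = 6
  d = 9
  return d
After dead-code-elim (2 stmts):
  d = 9
  return d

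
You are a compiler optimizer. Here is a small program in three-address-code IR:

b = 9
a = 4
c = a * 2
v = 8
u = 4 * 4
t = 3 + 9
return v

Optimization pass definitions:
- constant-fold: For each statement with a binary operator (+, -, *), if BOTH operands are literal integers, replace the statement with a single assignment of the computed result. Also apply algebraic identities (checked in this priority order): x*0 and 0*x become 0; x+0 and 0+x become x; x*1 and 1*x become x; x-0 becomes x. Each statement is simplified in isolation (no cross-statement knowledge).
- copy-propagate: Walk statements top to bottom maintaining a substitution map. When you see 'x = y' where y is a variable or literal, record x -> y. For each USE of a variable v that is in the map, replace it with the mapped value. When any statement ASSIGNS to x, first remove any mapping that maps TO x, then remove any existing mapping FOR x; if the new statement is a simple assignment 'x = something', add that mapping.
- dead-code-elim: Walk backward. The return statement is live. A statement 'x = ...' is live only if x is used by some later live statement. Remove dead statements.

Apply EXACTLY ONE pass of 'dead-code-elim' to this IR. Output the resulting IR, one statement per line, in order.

Answer: v = 8
return v

Derivation:
Applying dead-code-elim statement-by-statement:
  [7] return v  -> KEEP (return); live=['v']
  [6] t = 3 + 9  -> DEAD (t not live)
  [5] u = 4 * 4  -> DEAD (u not live)
  [4] v = 8  -> KEEP; live=[]
  [3] c = a * 2  -> DEAD (c not live)
  [2] a = 4  -> DEAD (a not live)
  [1] b = 9  -> DEAD (b not live)
Result (2 stmts):
  v = 8
  return v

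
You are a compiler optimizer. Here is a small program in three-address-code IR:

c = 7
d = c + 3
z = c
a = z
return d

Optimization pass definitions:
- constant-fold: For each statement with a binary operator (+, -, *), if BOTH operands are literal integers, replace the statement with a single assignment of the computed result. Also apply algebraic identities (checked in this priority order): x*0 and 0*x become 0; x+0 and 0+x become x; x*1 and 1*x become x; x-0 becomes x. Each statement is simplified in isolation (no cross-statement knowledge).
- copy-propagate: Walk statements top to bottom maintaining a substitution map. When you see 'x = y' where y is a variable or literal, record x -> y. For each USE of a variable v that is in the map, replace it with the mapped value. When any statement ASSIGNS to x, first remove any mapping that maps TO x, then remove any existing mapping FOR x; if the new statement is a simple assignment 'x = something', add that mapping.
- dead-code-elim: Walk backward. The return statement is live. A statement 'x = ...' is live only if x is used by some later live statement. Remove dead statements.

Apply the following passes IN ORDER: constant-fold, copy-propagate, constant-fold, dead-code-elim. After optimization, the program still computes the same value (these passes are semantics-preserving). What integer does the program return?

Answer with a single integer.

Answer: 10

Derivation:
Initial IR:
  c = 7
  d = c + 3
  z = c
  a = z
  return d
After constant-fold (5 stmts):
  c = 7
  d = c + 3
  z = c
  a = z
  return d
After copy-propagate (5 stmts):
  c = 7
  d = 7 + 3
  z = 7
  a = 7
  return d
After constant-fold (5 stmts):
  c = 7
  d = 10
  z = 7
  a = 7
  return d
After dead-code-elim (2 stmts):
  d = 10
  return d
Evaluate:
  c = 7  =>  c = 7
  d = c + 3  =>  d = 10
  z = c  =>  z = 7
  a = z  =>  a = 7
  return d = 10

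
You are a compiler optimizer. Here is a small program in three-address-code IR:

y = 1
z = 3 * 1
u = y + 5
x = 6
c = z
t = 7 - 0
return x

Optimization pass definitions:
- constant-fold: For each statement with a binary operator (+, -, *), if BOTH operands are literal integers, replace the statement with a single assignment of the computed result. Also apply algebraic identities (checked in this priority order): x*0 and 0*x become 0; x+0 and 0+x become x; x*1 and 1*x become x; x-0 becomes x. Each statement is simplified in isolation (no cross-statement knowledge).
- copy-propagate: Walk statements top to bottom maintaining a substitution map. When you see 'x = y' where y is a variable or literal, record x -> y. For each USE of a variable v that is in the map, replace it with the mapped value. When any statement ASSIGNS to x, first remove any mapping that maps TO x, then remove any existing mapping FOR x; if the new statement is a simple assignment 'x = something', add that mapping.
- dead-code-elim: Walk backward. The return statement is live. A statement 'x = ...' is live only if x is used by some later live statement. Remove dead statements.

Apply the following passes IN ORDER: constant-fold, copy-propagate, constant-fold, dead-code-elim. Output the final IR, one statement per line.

Initial IR:
  y = 1
  z = 3 * 1
  u = y + 5
  x = 6
  c = z
  t = 7 - 0
  return x
After constant-fold (7 stmts):
  y = 1
  z = 3
  u = y + 5
  x = 6
  c = z
  t = 7
  return x
After copy-propagate (7 stmts):
  y = 1
  z = 3
  u = 1 + 5
  x = 6
  c = 3
  t = 7
  return 6
After constant-fold (7 stmts):
  y = 1
  z = 3
  u = 6
  x = 6
  c = 3
  t = 7
  return 6
After dead-code-elim (1 stmts):
  return 6

Answer: return 6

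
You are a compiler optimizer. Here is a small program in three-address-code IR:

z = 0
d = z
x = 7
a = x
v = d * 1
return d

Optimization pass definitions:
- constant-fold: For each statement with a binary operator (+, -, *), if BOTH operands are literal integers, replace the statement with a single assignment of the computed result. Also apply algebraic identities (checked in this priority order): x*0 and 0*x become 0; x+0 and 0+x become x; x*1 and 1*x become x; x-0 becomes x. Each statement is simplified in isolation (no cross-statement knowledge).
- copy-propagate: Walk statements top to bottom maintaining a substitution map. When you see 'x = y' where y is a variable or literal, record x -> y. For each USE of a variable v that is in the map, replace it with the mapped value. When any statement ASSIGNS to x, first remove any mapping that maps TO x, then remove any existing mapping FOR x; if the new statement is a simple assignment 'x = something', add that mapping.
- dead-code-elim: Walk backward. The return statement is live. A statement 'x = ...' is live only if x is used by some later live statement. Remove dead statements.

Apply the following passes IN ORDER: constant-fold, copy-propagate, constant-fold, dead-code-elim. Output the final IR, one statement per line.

Initial IR:
  z = 0
  d = z
  x = 7
  a = x
  v = d * 1
  return d
After constant-fold (6 stmts):
  z = 0
  d = z
  x = 7
  a = x
  v = d
  return d
After copy-propagate (6 stmts):
  z = 0
  d = 0
  x = 7
  a = 7
  v = 0
  return 0
After constant-fold (6 stmts):
  z = 0
  d = 0
  x = 7
  a = 7
  v = 0
  return 0
After dead-code-elim (1 stmts):
  return 0

Answer: return 0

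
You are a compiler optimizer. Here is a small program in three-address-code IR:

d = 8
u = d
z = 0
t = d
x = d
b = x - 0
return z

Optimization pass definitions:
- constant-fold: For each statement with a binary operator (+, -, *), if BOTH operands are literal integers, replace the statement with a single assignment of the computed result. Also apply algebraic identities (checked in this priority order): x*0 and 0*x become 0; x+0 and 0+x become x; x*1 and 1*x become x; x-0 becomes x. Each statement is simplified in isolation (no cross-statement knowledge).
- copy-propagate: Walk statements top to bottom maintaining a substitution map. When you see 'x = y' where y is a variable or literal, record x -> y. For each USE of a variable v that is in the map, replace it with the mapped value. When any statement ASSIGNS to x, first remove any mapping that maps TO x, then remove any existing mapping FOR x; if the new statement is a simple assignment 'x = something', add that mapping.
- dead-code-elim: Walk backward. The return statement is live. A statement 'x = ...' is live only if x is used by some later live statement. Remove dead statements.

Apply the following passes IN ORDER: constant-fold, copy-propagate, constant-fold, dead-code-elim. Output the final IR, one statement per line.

Answer: return 0

Derivation:
Initial IR:
  d = 8
  u = d
  z = 0
  t = d
  x = d
  b = x - 0
  return z
After constant-fold (7 stmts):
  d = 8
  u = d
  z = 0
  t = d
  x = d
  b = x
  return z
After copy-propagate (7 stmts):
  d = 8
  u = 8
  z = 0
  t = 8
  x = 8
  b = 8
  return 0
After constant-fold (7 stmts):
  d = 8
  u = 8
  z = 0
  t = 8
  x = 8
  b = 8
  return 0
After dead-code-elim (1 stmts):
  return 0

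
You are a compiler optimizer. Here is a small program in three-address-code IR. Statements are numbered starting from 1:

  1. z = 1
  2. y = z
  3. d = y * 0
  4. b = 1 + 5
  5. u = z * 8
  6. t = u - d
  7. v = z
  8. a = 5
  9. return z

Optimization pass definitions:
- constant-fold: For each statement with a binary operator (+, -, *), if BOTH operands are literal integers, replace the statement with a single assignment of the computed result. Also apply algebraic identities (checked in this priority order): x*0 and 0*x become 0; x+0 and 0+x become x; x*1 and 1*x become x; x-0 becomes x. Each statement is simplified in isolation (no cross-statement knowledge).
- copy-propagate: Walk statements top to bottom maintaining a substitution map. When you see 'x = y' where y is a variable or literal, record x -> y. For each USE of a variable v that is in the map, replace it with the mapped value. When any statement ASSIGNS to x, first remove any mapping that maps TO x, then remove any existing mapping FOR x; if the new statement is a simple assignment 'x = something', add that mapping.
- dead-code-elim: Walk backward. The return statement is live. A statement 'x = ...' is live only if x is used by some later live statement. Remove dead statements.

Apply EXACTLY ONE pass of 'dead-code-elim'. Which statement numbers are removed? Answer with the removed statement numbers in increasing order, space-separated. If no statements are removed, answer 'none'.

Answer: 2 3 4 5 6 7 8

Derivation:
Backward liveness scan:
Stmt 1 'z = 1': KEEP (z is live); live-in = []
Stmt 2 'y = z': DEAD (y not in live set ['z'])
Stmt 3 'd = y * 0': DEAD (d not in live set ['z'])
Stmt 4 'b = 1 + 5': DEAD (b not in live set ['z'])
Stmt 5 'u = z * 8': DEAD (u not in live set ['z'])
Stmt 6 't = u - d': DEAD (t not in live set ['z'])
Stmt 7 'v = z': DEAD (v not in live set ['z'])
Stmt 8 'a = 5': DEAD (a not in live set ['z'])
Stmt 9 'return z': KEEP (return); live-in = ['z']
Removed statement numbers: [2, 3, 4, 5, 6, 7, 8]
Surviving IR:
  z = 1
  return z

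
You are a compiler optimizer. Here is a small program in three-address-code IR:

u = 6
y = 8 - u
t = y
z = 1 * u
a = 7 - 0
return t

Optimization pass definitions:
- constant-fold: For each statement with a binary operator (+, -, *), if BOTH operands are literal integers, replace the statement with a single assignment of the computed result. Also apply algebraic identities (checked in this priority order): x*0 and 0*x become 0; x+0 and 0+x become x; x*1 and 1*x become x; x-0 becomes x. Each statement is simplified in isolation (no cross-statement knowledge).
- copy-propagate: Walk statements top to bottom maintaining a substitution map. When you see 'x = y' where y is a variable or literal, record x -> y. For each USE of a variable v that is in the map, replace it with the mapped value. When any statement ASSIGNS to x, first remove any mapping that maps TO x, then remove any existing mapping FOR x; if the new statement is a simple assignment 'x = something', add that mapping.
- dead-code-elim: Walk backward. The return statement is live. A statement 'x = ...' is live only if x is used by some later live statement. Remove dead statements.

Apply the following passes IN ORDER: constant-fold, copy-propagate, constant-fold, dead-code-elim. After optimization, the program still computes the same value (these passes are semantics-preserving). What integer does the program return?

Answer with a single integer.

Answer: 2

Derivation:
Initial IR:
  u = 6
  y = 8 - u
  t = y
  z = 1 * u
  a = 7 - 0
  return t
After constant-fold (6 stmts):
  u = 6
  y = 8 - u
  t = y
  z = u
  a = 7
  return t
After copy-propagate (6 stmts):
  u = 6
  y = 8 - 6
  t = y
  z = 6
  a = 7
  return y
After constant-fold (6 stmts):
  u = 6
  y = 2
  t = y
  z = 6
  a = 7
  return y
After dead-code-elim (2 stmts):
  y = 2
  return y
Evaluate:
  u = 6  =>  u = 6
  y = 8 - u  =>  y = 2
  t = y  =>  t = 2
  z = 1 * u  =>  z = 6
  a = 7 - 0  =>  a = 7
  return t = 2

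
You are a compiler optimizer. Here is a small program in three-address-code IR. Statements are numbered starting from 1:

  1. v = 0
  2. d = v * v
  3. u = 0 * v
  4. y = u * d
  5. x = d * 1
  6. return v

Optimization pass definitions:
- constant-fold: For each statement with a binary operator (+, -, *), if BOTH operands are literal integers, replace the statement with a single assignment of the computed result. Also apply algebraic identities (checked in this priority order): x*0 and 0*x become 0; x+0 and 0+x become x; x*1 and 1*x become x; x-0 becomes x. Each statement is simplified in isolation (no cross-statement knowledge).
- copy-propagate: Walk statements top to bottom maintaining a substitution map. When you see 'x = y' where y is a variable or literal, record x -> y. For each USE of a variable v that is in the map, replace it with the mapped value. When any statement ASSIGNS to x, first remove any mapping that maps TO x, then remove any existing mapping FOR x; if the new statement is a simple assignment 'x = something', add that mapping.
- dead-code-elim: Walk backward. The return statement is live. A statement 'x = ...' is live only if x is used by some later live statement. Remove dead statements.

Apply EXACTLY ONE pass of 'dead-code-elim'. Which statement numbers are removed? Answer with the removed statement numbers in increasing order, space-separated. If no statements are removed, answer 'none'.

Backward liveness scan:
Stmt 1 'v = 0': KEEP (v is live); live-in = []
Stmt 2 'd = v * v': DEAD (d not in live set ['v'])
Stmt 3 'u = 0 * v': DEAD (u not in live set ['v'])
Stmt 4 'y = u * d': DEAD (y not in live set ['v'])
Stmt 5 'x = d * 1': DEAD (x not in live set ['v'])
Stmt 6 'return v': KEEP (return); live-in = ['v']
Removed statement numbers: [2, 3, 4, 5]
Surviving IR:
  v = 0
  return v

Answer: 2 3 4 5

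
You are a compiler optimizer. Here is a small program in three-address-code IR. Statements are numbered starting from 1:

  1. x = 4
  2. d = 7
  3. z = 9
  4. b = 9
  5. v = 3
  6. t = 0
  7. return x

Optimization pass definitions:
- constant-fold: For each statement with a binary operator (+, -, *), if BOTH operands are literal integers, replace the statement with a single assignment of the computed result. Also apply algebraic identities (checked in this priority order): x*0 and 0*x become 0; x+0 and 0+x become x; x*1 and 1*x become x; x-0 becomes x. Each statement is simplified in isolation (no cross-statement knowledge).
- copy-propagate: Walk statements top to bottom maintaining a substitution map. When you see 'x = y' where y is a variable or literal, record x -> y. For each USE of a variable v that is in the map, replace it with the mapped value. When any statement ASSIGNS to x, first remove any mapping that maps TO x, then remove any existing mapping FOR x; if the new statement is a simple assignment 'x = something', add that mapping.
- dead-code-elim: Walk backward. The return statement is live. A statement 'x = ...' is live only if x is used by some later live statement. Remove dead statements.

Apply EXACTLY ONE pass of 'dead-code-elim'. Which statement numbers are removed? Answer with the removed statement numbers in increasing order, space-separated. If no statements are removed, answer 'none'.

Answer: 2 3 4 5 6

Derivation:
Backward liveness scan:
Stmt 1 'x = 4': KEEP (x is live); live-in = []
Stmt 2 'd = 7': DEAD (d not in live set ['x'])
Stmt 3 'z = 9': DEAD (z not in live set ['x'])
Stmt 4 'b = 9': DEAD (b not in live set ['x'])
Stmt 5 'v = 3': DEAD (v not in live set ['x'])
Stmt 6 't = 0': DEAD (t not in live set ['x'])
Stmt 7 'return x': KEEP (return); live-in = ['x']
Removed statement numbers: [2, 3, 4, 5, 6]
Surviving IR:
  x = 4
  return x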